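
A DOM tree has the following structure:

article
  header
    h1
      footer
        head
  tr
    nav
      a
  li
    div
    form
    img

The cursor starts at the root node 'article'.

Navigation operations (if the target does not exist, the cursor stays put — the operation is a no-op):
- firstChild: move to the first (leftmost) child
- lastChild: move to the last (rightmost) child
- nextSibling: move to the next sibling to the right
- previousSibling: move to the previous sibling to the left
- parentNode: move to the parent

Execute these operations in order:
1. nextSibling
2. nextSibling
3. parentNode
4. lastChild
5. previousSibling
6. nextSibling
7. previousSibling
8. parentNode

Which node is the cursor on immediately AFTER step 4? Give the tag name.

Answer: li

Derivation:
After 1 (nextSibling): article (no-op, stayed)
After 2 (nextSibling): article (no-op, stayed)
After 3 (parentNode): article (no-op, stayed)
After 4 (lastChild): li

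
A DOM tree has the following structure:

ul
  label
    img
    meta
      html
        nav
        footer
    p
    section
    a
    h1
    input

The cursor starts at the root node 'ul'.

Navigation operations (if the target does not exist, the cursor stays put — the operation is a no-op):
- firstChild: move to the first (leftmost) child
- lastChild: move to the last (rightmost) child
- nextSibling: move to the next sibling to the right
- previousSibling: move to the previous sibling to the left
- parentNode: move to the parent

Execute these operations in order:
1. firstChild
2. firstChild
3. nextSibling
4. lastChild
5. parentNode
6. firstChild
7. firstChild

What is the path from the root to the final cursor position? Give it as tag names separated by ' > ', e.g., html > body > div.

Answer: ul > label > meta > html > nav

Derivation:
After 1 (firstChild): label
After 2 (firstChild): img
After 3 (nextSibling): meta
After 4 (lastChild): html
After 5 (parentNode): meta
After 6 (firstChild): html
After 7 (firstChild): nav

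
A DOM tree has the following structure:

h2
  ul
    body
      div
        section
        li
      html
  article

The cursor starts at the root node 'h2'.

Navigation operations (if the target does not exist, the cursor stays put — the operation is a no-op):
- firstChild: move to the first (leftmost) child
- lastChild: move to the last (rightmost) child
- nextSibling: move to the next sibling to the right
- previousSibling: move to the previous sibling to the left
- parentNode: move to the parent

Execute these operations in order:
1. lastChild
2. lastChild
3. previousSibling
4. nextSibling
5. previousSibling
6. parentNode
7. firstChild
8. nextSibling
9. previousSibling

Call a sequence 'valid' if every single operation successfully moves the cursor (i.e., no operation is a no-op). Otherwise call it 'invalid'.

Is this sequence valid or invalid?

Answer: invalid

Derivation:
After 1 (lastChild): article
After 2 (lastChild): article (no-op, stayed)
After 3 (previousSibling): ul
After 4 (nextSibling): article
After 5 (previousSibling): ul
After 6 (parentNode): h2
After 7 (firstChild): ul
After 8 (nextSibling): article
After 9 (previousSibling): ul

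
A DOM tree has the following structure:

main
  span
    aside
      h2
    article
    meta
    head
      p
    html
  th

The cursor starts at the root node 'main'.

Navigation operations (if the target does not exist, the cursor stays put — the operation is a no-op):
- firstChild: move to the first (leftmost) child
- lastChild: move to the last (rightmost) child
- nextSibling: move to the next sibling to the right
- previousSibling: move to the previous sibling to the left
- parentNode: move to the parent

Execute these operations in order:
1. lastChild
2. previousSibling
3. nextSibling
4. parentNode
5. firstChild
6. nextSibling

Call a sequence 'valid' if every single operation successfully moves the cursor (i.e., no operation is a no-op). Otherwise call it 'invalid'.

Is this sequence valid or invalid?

Answer: valid

Derivation:
After 1 (lastChild): th
After 2 (previousSibling): span
After 3 (nextSibling): th
After 4 (parentNode): main
After 5 (firstChild): span
After 6 (nextSibling): th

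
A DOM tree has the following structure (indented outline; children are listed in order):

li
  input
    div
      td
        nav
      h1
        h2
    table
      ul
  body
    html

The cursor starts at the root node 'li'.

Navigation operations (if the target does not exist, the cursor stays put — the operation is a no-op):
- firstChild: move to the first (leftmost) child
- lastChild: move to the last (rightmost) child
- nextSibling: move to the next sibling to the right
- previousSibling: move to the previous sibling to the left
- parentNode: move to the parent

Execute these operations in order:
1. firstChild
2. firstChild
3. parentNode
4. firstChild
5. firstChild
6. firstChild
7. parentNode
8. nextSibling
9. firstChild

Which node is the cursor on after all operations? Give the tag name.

After 1 (firstChild): input
After 2 (firstChild): div
After 3 (parentNode): input
After 4 (firstChild): div
After 5 (firstChild): td
After 6 (firstChild): nav
After 7 (parentNode): td
After 8 (nextSibling): h1
After 9 (firstChild): h2

Answer: h2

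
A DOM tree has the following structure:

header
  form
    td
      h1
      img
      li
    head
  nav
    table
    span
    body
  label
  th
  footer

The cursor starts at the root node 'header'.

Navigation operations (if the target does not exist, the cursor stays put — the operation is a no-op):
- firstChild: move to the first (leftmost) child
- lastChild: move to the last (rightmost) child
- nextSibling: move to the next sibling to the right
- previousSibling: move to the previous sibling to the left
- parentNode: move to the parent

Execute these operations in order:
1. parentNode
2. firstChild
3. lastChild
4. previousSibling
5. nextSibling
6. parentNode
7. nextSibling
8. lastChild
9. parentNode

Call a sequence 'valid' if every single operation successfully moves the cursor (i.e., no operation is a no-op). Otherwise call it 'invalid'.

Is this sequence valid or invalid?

After 1 (parentNode): header (no-op, stayed)
After 2 (firstChild): form
After 3 (lastChild): head
After 4 (previousSibling): td
After 5 (nextSibling): head
After 6 (parentNode): form
After 7 (nextSibling): nav
After 8 (lastChild): body
After 9 (parentNode): nav

Answer: invalid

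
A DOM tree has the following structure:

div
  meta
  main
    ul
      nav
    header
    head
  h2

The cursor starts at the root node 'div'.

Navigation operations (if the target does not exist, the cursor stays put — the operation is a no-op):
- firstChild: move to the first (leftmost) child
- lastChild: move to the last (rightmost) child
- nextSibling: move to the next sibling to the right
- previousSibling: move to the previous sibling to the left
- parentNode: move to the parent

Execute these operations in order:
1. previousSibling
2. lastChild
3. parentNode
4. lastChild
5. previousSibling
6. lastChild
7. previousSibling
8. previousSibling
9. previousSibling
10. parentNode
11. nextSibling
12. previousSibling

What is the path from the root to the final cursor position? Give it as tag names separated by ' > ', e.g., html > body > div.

After 1 (previousSibling): div (no-op, stayed)
After 2 (lastChild): h2
After 3 (parentNode): div
After 4 (lastChild): h2
After 5 (previousSibling): main
After 6 (lastChild): head
After 7 (previousSibling): header
After 8 (previousSibling): ul
After 9 (previousSibling): ul (no-op, stayed)
After 10 (parentNode): main
After 11 (nextSibling): h2
After 12 (previousSibling): main

Answer: div > main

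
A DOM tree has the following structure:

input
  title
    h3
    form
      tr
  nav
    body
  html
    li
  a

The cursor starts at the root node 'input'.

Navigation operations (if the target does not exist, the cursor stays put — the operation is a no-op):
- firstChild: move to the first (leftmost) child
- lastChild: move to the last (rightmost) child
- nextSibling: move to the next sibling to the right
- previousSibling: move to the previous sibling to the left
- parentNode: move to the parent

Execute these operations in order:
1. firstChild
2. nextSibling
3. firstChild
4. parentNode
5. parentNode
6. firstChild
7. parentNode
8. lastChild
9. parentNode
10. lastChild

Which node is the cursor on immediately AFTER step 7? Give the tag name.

Answer: input

Derivation:
After 1 (firstChild): title
After 2 (nextSibling): nav
After 3 (firstChild): body
After 4 (parentNode): nav
After 5 (parentNode): input
After 6 (firstChild): title
After 7 (parentNode): input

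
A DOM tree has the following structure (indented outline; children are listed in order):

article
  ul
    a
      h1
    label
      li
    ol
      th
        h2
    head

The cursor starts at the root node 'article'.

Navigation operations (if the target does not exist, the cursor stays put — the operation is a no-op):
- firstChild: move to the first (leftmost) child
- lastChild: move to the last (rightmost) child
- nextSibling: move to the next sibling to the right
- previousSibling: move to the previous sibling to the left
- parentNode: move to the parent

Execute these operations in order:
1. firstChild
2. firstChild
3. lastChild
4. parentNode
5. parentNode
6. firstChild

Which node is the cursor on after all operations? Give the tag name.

After 1 (firstChild): ul
After 2 (firstChild): a
After 3 (lastChild): h1
After 4 (parentNode): a
After 5 (parentNode): ul
After 6 (firstChild): a

Answer: a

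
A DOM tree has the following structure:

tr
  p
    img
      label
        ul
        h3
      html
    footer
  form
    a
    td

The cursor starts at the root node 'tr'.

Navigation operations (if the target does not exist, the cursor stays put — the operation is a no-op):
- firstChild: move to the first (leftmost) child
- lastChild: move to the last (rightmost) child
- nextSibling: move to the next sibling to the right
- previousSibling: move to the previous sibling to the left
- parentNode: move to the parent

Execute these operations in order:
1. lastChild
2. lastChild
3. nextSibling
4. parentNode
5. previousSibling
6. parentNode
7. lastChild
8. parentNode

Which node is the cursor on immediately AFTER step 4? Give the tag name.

After 1 (lastChild): form
After 2 (lastChild): td
After 3 (nextSibling): td (no-op, stayed)
After 4 (parentNode): form

Answer: form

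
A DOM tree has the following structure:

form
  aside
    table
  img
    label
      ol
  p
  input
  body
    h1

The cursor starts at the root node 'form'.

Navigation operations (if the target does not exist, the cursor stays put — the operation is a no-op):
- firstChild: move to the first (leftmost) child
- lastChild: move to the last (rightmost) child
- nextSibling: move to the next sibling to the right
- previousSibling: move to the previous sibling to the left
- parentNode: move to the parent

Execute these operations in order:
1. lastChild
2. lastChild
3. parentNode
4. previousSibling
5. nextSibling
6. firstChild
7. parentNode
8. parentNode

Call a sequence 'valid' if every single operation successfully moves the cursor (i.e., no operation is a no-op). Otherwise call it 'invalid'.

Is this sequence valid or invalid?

Answer: valid

Derivation:
After 1 (lastChild): body
After 2 (lastChild): h1
After 3 (parentNode): body
After 4 (previousSibling): input
After 5 (nextSibling): body
After 6 (firstChild): h1
After 7 (parentNode): body
After 8 (parentNode): form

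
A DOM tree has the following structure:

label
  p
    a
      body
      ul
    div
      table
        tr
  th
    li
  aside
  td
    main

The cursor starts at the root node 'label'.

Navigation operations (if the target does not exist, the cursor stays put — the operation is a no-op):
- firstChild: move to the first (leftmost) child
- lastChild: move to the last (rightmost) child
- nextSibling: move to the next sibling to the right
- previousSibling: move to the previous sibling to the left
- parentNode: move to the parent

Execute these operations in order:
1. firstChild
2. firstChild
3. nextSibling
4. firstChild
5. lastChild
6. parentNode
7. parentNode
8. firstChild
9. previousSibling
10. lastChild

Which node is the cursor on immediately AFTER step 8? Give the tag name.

Answer: table

Derivation:
After 1 (firstChild): p
After 2 (firstChild): a
After 3 (nextSibling): div
After 4 (firstChild): table
After 5 (lastChild): tr
After 6 (parentNode): table
After 7 (parentNode): div
After 8 (firstChild): table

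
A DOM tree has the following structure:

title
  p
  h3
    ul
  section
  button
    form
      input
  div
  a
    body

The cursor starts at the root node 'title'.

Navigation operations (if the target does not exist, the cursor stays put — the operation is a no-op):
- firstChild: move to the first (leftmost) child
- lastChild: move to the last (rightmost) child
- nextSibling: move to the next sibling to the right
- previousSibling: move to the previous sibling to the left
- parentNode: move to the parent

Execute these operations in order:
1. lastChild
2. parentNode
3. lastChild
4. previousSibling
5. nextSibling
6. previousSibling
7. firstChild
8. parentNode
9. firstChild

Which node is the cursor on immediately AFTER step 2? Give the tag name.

After 1 (lastChild): a
After 2 (parentNode): title

Answer: title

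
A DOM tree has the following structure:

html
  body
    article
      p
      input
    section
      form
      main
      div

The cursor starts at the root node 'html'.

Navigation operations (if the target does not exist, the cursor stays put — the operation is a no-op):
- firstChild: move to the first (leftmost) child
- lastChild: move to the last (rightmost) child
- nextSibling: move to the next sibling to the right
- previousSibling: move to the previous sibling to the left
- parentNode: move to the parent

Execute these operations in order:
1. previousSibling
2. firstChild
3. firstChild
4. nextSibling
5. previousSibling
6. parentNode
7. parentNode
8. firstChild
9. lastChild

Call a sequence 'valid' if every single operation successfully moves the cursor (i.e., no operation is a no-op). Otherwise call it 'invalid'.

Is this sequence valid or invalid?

After 1 (previousSibling): html (no-op, stayed)
After 2 (firstChild): body
After 3 (firstChild): article
After 4 (nextSibling): section
After 5 (previousSibling): article
After 6 (parentNode): body
After 7 (parentNode): html
After 8 (firstChild): body
After 9 (lastChild): section

Answer: invalid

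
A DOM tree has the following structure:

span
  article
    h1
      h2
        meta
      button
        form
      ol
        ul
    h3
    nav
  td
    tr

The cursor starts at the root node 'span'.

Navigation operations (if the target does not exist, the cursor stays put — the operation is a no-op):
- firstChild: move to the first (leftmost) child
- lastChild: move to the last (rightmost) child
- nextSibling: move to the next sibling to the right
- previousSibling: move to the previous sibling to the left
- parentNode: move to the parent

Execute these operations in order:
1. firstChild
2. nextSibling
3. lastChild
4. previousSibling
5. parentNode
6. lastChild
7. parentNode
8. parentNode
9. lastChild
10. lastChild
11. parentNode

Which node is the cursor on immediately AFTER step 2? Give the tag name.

Answer: td

Derivation:
After 1 (firstChild): article
After 2 (nextSibling): td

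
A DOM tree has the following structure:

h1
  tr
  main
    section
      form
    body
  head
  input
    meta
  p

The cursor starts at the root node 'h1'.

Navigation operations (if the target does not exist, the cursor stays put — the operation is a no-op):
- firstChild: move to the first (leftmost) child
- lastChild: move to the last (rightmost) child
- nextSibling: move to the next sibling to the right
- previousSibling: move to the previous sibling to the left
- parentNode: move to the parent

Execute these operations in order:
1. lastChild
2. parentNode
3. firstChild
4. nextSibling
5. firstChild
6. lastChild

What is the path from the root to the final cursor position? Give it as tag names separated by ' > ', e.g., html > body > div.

After 1 (lastChild): p
After 2 (parentNode): h1
After 3 (firstChild): tr
After 4 (nextSibling): main
After 5 (firstChild): section
After 6 (lastChild): form

Answer: h1 > main > section > form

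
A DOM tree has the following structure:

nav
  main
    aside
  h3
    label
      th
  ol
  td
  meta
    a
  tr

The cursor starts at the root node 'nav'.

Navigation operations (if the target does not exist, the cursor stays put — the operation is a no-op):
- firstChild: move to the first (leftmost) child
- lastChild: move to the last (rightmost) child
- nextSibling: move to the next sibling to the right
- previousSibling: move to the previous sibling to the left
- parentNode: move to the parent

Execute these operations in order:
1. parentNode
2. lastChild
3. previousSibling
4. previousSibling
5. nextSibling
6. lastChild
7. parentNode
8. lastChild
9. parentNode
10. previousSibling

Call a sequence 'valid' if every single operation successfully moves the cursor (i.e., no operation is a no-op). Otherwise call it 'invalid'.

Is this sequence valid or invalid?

After 1 (parentNode): nav (no-op, stayed)
After 2 (lastChild): tr
After 3 (previousSibling): meta
After 4 (previousSibling): td
After 5 (nextSibling): meta
After 6 (lastChild): a
After 7 (parentNode): meta
After 8 (lastChild): a
After 9 (parentNode): meta
After 10 (previousSibling): td

Answer: invalid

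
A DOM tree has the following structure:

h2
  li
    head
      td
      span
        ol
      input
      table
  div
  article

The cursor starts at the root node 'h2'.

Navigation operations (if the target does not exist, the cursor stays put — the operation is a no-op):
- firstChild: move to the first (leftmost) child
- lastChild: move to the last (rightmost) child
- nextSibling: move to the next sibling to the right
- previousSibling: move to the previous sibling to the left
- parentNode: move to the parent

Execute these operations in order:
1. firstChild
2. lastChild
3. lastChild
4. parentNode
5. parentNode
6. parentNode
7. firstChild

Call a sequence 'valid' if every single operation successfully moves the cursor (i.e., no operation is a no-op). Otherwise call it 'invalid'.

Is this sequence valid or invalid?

Answer: valid

Derivation:
After 1 (firstChild): li
After 2 (lastChild): head
After 3 (lastChild): table
After 4 (parentNode): head
After 5 (parentNode): li
After 6 (parentNode): h2
After 7 (firstChild): li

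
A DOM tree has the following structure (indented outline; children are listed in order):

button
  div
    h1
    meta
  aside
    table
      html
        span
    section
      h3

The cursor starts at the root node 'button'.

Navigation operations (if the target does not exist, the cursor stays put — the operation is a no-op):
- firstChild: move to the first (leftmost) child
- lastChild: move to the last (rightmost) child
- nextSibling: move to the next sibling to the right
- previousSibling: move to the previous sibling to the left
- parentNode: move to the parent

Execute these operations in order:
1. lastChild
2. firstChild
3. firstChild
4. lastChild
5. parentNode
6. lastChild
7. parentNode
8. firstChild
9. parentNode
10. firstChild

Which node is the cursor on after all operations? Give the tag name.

After 1 (lastChild): aside
After 2 (firstChild): table
After 3 (firstChild): html
After 4 (lastChild): span
After 5 (parentNode): html
After 6 (lastChild): span
After 7 (parentNode): html
After 8 (firstChild): span
After 9 (parentNode): html
After 10 (firstChild): span

Answer: span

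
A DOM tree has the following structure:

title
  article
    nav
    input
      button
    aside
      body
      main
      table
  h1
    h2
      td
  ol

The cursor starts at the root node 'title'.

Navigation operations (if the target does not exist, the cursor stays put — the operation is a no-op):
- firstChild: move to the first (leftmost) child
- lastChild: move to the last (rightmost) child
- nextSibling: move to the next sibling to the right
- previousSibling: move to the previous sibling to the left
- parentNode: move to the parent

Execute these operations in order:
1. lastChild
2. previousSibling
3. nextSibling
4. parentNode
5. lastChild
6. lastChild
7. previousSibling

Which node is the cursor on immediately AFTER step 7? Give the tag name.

Answer: h1

Derivation:
After 1 (lastChild): ol
After 2 (previousSibling): h1
After 3 (nextSibling): ol
After 4 (parentNode): title
After 5 (lastChild): ol
After 6 (lastChild): ol (no-op, stayed)
After 7 (previousSibling): h1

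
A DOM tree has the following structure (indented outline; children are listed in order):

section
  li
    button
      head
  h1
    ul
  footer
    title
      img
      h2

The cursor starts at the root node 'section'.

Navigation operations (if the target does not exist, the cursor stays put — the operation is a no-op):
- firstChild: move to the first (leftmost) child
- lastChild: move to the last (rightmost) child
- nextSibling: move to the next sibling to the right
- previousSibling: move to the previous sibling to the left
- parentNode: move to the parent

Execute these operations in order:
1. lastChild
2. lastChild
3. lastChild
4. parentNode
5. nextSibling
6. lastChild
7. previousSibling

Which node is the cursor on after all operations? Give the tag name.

After 1 (lastChild): footer
After 2 (lastChild): title
After 3 (lastChild): h2
After 4 (parentNode): title
After 5 (nextSibling): title (no-op, stayed)
After 6 (lastChild): h2
After 7 (previousSibling): img

Answer: img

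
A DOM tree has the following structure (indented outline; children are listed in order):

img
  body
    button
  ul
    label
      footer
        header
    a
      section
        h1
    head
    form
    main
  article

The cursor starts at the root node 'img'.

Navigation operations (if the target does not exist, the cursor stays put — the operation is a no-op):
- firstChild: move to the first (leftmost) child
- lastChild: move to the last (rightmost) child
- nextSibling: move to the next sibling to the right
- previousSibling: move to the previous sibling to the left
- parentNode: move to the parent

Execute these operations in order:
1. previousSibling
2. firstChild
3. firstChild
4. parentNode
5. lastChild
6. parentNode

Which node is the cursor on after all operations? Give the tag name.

Answer: body

Derivation:
After 1 (previousSibling): img (no-op, stayed)
After 2 (firstChild): body
After 3 (firstChild): button
After 4 (parentNode): body
After 5 (lastChild): button
After 6 (parentNode): body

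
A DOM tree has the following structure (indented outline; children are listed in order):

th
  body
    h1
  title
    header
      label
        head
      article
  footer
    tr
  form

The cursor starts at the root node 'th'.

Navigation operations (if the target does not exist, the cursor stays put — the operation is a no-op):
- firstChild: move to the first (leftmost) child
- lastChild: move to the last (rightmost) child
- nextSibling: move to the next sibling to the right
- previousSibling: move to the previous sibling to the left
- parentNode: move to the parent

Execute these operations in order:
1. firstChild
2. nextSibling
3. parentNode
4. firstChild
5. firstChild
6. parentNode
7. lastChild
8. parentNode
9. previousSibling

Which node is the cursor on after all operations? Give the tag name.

Answer: body

Derivation:
After 1 (firstChild): body
After 2 (nextSibling): title
After 3 (parentNode): th
After 4 (firstChild): body
After 5 (firstChild): h1
After 6 (parentNode): body
After 7 (lastChild): h1
After 8 (parentNode): body
After 9 (previousSibling): body (no-op, stayed)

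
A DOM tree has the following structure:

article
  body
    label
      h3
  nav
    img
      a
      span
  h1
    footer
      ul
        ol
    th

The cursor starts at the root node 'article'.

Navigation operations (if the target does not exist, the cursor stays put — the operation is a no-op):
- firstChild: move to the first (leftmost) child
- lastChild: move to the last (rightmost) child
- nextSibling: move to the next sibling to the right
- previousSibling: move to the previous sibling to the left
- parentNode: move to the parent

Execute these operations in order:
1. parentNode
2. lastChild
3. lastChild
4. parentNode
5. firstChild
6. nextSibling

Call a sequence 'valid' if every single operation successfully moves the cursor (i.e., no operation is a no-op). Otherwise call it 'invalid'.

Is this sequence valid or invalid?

After 1 (parentNode): article (no-op, stayed)
After 2 (lastChild): h1
After 3 (lastChild): th
After 4 (parentNode): h1
After 5 (firstChild): footer
After 6 (nextSibling): th

Answer: invalid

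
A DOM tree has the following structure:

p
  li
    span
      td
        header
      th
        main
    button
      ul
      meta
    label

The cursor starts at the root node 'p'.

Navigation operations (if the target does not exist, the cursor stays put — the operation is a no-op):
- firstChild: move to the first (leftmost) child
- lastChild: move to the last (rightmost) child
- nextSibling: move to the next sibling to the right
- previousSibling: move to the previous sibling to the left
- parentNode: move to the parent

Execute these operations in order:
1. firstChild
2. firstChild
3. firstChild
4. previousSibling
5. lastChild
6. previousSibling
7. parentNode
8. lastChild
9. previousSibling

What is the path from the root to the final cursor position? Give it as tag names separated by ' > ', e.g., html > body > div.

After 1 (firstChild): li
After 2 (firstChild): span
After 3 (firstChild): td
After 4 (previousSibling): td (no-op, stayed)
After 5 (lastChild): header
After 6 (previousSibling): header (no-op, stayed)
After 7 (parentNode): td
After 8 (lastChild): header
After 9 (previousSibling): header (no-op, stayed)

Answer: p > li > span > td > header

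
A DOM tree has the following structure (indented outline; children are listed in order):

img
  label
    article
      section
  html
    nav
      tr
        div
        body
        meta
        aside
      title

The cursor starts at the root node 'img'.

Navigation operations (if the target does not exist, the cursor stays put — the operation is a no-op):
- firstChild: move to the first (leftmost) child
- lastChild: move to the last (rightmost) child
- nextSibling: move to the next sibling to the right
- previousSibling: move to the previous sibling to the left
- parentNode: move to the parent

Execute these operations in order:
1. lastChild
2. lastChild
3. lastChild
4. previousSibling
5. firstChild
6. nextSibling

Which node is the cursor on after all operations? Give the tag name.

Answer: body

Derivation:
After 1 (lastChild): html
After 2 (lastChild): nav
After 3 (lastChild): title
After 4 (previousSibling): tr
After 5 (firstChild): div
After 6 (nextSibling): body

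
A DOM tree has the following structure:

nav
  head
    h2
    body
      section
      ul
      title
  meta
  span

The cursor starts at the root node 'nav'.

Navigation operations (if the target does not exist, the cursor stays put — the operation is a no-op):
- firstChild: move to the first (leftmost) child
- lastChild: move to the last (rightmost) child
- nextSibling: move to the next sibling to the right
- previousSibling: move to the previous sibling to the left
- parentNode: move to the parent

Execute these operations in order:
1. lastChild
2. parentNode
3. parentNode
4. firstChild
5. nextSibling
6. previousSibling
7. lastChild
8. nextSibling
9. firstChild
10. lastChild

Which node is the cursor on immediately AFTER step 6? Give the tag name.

After 1 (lastChild): span
After 2 (parentNode): nav
After 3 (parentNode): nav (no-op, stayed)
After 4 (firstChild): head
After 5 (nextSibling): meta
After 6 (previousSibling): head

Answer: head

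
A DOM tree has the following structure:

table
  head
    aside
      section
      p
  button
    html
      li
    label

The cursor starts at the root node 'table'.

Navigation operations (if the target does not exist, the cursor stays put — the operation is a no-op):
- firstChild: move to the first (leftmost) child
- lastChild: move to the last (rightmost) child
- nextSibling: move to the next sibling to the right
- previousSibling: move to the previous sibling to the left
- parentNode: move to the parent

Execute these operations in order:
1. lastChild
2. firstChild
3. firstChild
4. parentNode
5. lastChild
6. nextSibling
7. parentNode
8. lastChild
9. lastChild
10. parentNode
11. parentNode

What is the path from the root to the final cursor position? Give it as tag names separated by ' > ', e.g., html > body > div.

After 1 (lastChild): button
After 2 (firstChild): html
After 3 (firstChild): li
After 4 (parentNode): html
After 5 (lastChild): li
After 6 (nextSibling): li (no-op, stayed)
After 7 (parentNode): html
After 8 (lastChild): li
After 9 (lastChild): li (no-op, stayed)
After 10 (parentNode): html
After 11 (parentNode): button

Answer: table > button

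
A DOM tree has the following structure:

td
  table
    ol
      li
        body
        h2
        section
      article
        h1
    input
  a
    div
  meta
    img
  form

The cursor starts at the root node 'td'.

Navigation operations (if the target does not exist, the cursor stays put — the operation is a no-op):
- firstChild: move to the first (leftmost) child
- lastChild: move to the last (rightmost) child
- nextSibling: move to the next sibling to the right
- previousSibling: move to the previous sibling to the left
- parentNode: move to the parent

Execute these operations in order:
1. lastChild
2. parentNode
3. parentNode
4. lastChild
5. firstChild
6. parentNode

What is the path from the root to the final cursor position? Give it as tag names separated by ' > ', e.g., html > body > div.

Answer: td

Derivation:
After 1 (lastChild): form
After 2 (parentNode): td
After 3 (parentNode): td (no-op, stayed)
After 4 (lastChild): form
After 5 (firstChild): form (no-op, stayed)
After 6 (parentNode): td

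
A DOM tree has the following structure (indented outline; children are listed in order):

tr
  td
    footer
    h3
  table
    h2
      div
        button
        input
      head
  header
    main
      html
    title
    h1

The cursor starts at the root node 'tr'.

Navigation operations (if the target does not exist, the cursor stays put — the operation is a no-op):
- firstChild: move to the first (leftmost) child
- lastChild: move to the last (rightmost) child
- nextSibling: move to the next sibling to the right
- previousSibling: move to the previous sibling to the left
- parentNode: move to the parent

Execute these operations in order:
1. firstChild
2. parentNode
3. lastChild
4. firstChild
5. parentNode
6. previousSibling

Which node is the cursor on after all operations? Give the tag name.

After 1 (firstChild): td
After 2 (parentNode): tr
After 3 (lastChild): header
After 4 (firstChild): main
After 5 (parentNode): header
After 6 (previousSibling): table

Answer: table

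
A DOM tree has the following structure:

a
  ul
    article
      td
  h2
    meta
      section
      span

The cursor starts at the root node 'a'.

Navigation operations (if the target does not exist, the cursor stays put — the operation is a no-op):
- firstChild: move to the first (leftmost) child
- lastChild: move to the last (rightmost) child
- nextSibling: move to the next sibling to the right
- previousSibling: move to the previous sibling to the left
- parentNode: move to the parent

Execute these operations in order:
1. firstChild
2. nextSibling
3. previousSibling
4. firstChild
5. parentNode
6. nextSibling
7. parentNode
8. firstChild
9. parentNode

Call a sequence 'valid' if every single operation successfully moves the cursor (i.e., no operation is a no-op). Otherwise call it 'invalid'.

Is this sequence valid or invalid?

Answer: valid

Derivation:
After 1 (firstChild): ul
After 2 (nextSibling): h2
After 3 (previousSibling): ul
After 4 (firstChild): article
After 5 (parentNode): ul
After 6 (nextSibling): h2
After 7 (parentNode): a
After 8 (firstChild): ul
After 9 (parentNode): a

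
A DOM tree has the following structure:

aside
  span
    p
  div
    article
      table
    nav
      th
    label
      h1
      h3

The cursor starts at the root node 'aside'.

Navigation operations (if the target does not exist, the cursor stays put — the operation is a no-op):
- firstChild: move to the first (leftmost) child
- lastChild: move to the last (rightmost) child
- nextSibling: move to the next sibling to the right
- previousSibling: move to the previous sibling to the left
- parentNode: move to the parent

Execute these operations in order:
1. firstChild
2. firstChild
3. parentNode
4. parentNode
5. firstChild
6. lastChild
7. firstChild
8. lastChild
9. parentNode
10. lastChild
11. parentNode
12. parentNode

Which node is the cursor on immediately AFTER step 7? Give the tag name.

Answer: p

Derivation:
After 1 (firstChild): span
After 2 (firstChild): p
After 3 (parentNode): span
After 4 (parentNode): aside
After 5 (firstChild): span
After 6 (lastChild): p
After 7 (firstChild): p (no-op, stayed)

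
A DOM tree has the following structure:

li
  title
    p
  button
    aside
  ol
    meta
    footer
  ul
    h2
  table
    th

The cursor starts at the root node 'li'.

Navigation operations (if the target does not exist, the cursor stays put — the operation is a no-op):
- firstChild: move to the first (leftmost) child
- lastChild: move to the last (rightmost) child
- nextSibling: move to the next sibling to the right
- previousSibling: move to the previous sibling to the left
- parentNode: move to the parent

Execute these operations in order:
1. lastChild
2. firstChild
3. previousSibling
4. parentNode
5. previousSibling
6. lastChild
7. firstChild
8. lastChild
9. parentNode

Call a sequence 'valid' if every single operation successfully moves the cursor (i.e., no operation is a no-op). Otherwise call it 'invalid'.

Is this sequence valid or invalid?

Answer: invalid

Derivation:
After 1 (lastChild): table
After 2 (firstChild): th
After 3 (previousSibling): th (no-op, stayed)
After 4 (parentNode): table
After 5 (previousSibling): ul
After 6 (lastChild): h2
After 7 (firstChild): h2 (no-op, stayed)
After 8 (lastChild): h2 (no-op, stayed)
After 9 (parentNode): ul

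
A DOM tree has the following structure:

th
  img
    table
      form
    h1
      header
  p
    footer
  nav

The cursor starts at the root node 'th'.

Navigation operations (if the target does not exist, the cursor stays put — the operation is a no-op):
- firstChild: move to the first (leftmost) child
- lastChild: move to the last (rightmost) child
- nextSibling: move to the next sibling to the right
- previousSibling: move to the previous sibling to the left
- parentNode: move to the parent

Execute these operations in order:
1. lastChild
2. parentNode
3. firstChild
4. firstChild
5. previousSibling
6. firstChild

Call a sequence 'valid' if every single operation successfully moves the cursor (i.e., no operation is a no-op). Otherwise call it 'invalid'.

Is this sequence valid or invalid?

Answer: invalid

Derivation:
After 1 (lastChild): nav
After 2 (parentNode): th
After 3 (firstChild): img
After 4 (firstChild): table
After 5 (previousSibling): table (no-op, stayed)
After 6 (firstChild): form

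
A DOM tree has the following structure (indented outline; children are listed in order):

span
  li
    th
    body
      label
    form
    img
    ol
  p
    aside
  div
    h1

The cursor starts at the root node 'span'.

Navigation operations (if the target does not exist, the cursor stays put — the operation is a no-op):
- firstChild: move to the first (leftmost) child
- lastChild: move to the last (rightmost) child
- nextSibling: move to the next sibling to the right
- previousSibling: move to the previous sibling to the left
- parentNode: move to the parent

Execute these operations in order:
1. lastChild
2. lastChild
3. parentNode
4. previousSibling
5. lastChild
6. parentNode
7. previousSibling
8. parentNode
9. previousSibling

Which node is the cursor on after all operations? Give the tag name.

Answer: span

Derivation:
After 1 (lastChild): div
After 2 (lastChild): h1
After 3 (parentNode): div
After 4 (previousSibling): p
After 5 (lastChild): aside
After 6 (parentNode): p
After 7 (previousSibling): li
After 8 (parentNode): span
After 9 (previousSibling): span (no-op, stayed)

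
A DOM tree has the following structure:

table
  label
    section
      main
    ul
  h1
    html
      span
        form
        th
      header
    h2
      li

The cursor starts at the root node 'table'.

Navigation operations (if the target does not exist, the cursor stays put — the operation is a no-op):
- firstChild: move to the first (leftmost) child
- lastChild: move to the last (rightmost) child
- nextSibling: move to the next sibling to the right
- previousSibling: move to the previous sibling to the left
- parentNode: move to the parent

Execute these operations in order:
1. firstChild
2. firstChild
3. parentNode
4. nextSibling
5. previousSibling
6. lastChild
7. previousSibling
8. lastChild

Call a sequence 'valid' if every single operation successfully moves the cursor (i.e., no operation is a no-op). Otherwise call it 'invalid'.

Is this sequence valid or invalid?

After 1 (firstChild): label
After 2 (firstChild): section
After 3 (parentNode): label
After 4 (nextSibling): h1
After 5 (previousSibling): label
After 6 (lastChild): ul
After 7 (previousSibling): section
After 8 (lastChild): main

Answer: valid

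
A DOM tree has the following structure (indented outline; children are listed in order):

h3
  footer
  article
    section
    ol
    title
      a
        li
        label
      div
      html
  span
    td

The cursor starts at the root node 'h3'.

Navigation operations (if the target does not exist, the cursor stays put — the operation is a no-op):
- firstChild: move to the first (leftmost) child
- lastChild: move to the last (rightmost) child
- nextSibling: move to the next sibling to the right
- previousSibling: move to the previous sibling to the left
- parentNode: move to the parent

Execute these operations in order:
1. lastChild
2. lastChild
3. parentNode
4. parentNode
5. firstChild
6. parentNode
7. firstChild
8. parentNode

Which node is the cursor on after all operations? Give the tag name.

Answer: h3

Derivation:
After 1 (lastChild): span
After 2 (lastChild): td
After 3 (parentNode): span
After 4 (parentNode): h3
After 5 (firstChild): footer
After 6 (parentNode): h3
After 7 (firstChild): footer
After 8 (parentNode): h3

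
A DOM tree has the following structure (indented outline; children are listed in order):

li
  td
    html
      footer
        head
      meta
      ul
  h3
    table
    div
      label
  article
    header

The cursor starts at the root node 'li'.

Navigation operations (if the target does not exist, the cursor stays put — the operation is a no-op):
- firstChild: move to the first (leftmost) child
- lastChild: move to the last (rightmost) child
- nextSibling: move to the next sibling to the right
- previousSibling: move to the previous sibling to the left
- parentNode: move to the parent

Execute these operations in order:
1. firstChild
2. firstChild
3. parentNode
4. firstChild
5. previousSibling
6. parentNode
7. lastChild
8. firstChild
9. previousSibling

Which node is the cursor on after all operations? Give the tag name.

After 1 (firstChild): td
After 2 (firstChild): html
After 3 (parentNode): td
After 4 (firstChild): html
After 5 (previousSibling): html (no-op, stayed)
After 6 (parentNode): td
After 7 (lastChild): html
After 8 (firstChild): footer
After 9 (previousSibling): footer (no-op, stayed)

Answer: footer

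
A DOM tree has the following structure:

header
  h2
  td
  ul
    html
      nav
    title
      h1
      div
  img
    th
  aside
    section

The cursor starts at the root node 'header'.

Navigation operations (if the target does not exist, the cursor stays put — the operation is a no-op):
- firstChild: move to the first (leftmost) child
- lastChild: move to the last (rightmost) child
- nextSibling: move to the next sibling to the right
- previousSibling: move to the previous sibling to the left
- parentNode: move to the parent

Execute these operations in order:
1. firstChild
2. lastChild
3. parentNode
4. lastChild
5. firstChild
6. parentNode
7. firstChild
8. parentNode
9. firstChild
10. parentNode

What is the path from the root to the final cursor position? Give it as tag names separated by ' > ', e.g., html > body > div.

Answer: header > aside

Derivation:
After 1 (firstChild): h2
After 2 (lastChild): h2 (no-op, stayed)
After 3 (parentNode): header
After 4 (lastChild): aside
After 5 (firstChild): section
After 6 (parentNode): aside
After 7 (firstChild): section
After 8 (parentNode): aside
After 9 (firstChild): section
After 10 (parentNode): aside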